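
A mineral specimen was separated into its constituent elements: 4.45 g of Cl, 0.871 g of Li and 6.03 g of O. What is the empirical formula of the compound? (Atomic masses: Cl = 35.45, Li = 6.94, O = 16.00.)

ClLiO3

Cl: 4.45 g ÷ 35.45 g/mol = 0.1255 mol
Li: 0.871 g ÷ 6.94 g/mol = 0.1255 mol
O: 6.03 g ÷ 16.00 g/mol = 0.3769 mol
Smallest is Li at 0.1255 mol; normalising gives Cl 1.000, Li 1.000, O 3.003
≈ 1:1:3 → ClLiO3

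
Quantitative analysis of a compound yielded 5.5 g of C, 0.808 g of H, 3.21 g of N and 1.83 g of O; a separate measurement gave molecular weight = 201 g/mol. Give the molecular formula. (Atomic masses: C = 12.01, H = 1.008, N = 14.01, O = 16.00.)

C8H14N4O2

Moles — C: 5.5 / 12.01 = 0.458 mol; H: 0.808 / 1.008 = 0.8016 mol; N: 3.21 / 14.01 = 0.2291 mol; O: 1.83 / 16.00 = 0.1144 mol
Smallest is O at 0.1144 mol; normalising gives C 4.004, H 7.008, N 2.003, O 1.000
≈ 4:7:2:1 → C4H7N2O
Empirical-formula mass = 99.12 g/mol
n = 201 / 99.12 = 2.03 ≈ 2
Molecular formula = (C4H7N2O)×2 = C8H14N4O2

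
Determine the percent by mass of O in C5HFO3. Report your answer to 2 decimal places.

37.48%

Molar mass = 5(12.01) + 1(1.008) + 1(19.00) + 3(16.00) = 128.058 g/mol
Mass of O per mole = 3 × 16.00 = 48.000 g
% O = 48.000 / 128.058 × 100 = 37.48%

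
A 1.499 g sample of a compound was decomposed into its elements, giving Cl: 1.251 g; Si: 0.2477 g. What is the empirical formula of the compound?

Moles — Cl: 1.251 / 35.45 = 0.03529 mol; Si: 0.2477 / 28.09 = 0.008818 mol
Divide by the smallest (0.008818 mol Si): Cl 4.002, Si 1.000
Ratio ≈ 4:1, so the empirical formula is Cl4Si

Cl4Si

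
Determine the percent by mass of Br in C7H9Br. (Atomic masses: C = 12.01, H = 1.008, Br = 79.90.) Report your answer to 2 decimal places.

46.17%

Molar mass = 7(12.01) + 9(1.008) + 1(79.90) = 173.042 g/mol
Mass of Br per mole = 1 × 79.90 = 79.900 g
% Br = 79.900 / 173.042 × 100 = 46.17%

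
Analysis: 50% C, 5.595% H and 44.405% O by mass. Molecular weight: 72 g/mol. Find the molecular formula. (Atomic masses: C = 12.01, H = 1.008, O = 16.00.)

Assume 100 g: 50 g C, 5.595 g H, 44.405 g O.
Moles — C: 50 / 12.01 = 4.163 mol; H: 5.595 / 1.008 = 5.551 mol; O: 44.405 / 16.00 = 2.775 mol
Divide by the smallest (2.775 mol O): C 1.500, H 2.000, O 1.000
×2: C 3.00, H 4.00, O 2.00 → C3H4O2
Empirical-formula mass = 72.06 g/mol
n = 72 / 72.06 = 1.00 ≈ 1
Molecular formula = empirical formula = C3H4O2

C3H4O2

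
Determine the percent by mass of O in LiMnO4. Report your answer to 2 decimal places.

Molar mass = 1(6.94) + 1(54.94) + 4(16.00) = 125.880 g/mol
Mass of O per mole = 4 × 16.00 = 64.000 g
% O = 64.000 / 125.880 × 100 = 50.84%

50.84%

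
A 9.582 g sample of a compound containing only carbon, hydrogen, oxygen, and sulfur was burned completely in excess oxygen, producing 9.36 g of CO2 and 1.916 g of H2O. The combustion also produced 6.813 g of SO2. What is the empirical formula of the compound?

C2H2O2S

mol C = 9.36 / 44.01 = 0.2127; mass C = 0.2127 × 12.01 = 2.554 g
mol H = 2 × (1.916 / 18.02) = 0.2127; mass H = 0.2127 × 1.008 = 0.2144 g
mol S = 6.813 / 64.07 = 0.1063; mass S = 3.410 g
mass O = 9.582 − (6.179) = 3.403 g → mol O = 0.2127
Smallest is S at 0.1063 mol; normalising gives C 2.000, H 2.000, O 2.000, S 1.000
Ratio ≈ 2:2:2:1, so the empirical formula is C2H2O2S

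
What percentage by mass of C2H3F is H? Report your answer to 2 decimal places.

Molar mass = 2(12.01) + 3(1.008) + 1(19.00) = 46.044 g/mol
Mass of H per mole = 3 × 1.008 = 3.024 g
% H = 3.024 / 46.044 × 100 = 6.57%

6.57%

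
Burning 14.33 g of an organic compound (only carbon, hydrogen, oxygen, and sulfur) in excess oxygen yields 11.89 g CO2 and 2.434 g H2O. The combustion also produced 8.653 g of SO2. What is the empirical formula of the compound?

C2H2O3S

mol C = 11.89 / 44.01 = 0.2702; mass C = 0.2702 × 12.01 = 3.245 g
mol H = 2 × (2.434 / 18.02) = 0.2701; mass H = 0.2701 × 1.008 = 0.2723 g
mol S = 8.653 / 64.07 = 0.1351; mass S = 4.331 g
mass O = 14.33 − (7.848) = 6.482 g → mol O = 0.4051
Smallest is S at 0.1351 mol; normalising gives C 2.000, H 2.000, O 3.000, S 1.000
≈ 2:2:3:1 → C2H2O3S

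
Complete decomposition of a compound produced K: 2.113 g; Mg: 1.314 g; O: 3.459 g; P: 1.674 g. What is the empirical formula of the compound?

KMgO4P

n(K) = 2.113/39.10 = 0.05404, n(Mg) = 1.314/24.31 = 0.05405, n(O) = 3.459/16.00 = 0.2162, n(P) = 1.674/30.97 = 0.05405
Divide by the smallest (0.05404 mol K): K 1.000, Mg 1.000, O 4.000, P 1.000
≈ 1:1:4:1 → KMgO4P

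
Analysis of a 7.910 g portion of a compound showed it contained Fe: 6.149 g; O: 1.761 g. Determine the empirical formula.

FeO

Fe: 6.149 g ÷ 55.85 g/mol = 0.1101 mol
O: 1.761 g ÷ 16.00 g/mol = 0.1101 mol
Divide by the smallest (0.1101 mol O): Fe 1.000, O 1.000
→ FeO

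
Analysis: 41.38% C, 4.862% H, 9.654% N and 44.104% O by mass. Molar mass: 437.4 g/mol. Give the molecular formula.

Assume 100 g: 41.38 g C, 4.862 g H, 9.654 g N, 44.104 g O.
n(C) = 41.38/12.01 = 3.445, n(H) = 4.862/1.008 = 4.823, n(N) = 9.654/14.01 = 0.6891, n(O) = 44.104/16.00 = 2.756
Divide by the smallest (0.6891 mol N): C 5.000, H 7.000, N 1.000, O 4.000
Ratio ≈ 5:7:1:4, so the empirical formula is C5H7NO4
Empirical-formula mass = 145.12 g/mol
n = 437.4 / 145.12 = 3.01 ≈ 3
Molecular formula = (C5H7NO4)×3 = C15H21N3O12

C15H21N3O12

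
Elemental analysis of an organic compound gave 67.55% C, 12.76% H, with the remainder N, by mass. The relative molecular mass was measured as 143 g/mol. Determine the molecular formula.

C8H18N2

Assume 100 g: 67.55 g C, 12.76 g H, 19.69 g N.
C: 67.55 g ÷ 12.01 g/mol = 5.624 mol
H: 12.76 g ÷ 1.008 g/mol = 12.66 mol
N: 19.69 g ÷ 14.01 g/mol = 1.405 mol
Divide by the smallest (1.405 mol N): C 4.002, H 9.007, N 1.000
≈ 4:9:1 → C4H9N
Empirical-formula mass = 71.12 g/mol
n = 143 / 71.12 = 2.01 ≈ 2
Molecular formula = (C4H9N)×2 = C8H18N2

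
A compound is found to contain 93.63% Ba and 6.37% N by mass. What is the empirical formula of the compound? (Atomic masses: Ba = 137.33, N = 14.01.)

Ba3N2

Assume 100 g: 93.63 g Ba, 6.37 g N.
Moles — Ba: 93.63 / 137.33 = 0.6818 mol; N: 6.37 / 14.01 = 0.4547 mol
Divide by the smallest (0.4547 mol N): Ba 1.500, N 1.000
×2: Ba 3.00, N 2.00 → Ba3N2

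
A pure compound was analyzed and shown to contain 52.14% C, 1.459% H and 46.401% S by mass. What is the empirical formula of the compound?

Assume 100 g: 52.14 g C, 1.459 g H, 46.401 g S.
n(C) = 52.14/12.01 = 4.341, n(H) = 1.459/1.008 = 1.447, n(S) = 46.401/32.07 = 1.447
Ratios (÷ 1.447): C 3.001, H 1.000, S 1.000
≈ 3:1:1 → C3HS

C3HS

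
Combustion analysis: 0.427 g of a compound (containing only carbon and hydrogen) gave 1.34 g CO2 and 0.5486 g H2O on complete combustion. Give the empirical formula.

mol C = 1.34 / 44.01 = 0.03045; mass C = 0.03045 × 12.01 = 0.3657 g
mol H = 2 × (0.5486 / 18.02) = 0.06089; mass H = 0.06089 × 1.008 = 0.06138 g
Smallest is C at 0.03045 mol; normalising gives C 1.000, H 2.000
Ratio ≈ 1:2, so the empirical formula is CH2

CH2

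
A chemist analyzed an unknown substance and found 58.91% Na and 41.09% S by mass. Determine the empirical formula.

Assume 100 g: 58.91 g Na, 41.09 g S.
Na: 58.91 g ÷ 22.99 g/mol = 2.562 mol
S: 41.09 g ÷ 32.07 g/mol = 1.281 mol
Ratios (÷ 1.281): Na 2.000, S 1.000
→ Na2S

Na2S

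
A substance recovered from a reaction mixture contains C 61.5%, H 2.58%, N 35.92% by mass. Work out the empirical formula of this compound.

Assume 100 g: 61.5 g C, 2.58 g H, 35.92 g N.
n(C) = 61.5/12.01 = 5.121, n(H) = 2.58/1.008 = 2.56, n(N) = 35.92/14.01 = 2.564
Smallest is H at 2.56 mol; normalising gives C 2.001, H 1.000, N 1.002
Ratio ≈ 2:1:1, so the empirical formula is C2HN

C2HN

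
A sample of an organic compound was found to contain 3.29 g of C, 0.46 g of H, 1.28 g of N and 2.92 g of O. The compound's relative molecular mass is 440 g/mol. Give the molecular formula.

C15H25N5O10

C: 3.29 g ÷ 12.01 g/mol = 0.2739 mol
H: 0.46 g ÷ 1.008 g/mol = 0.4563 mol
N: 1.28 g ÷ 14.01 g/mol = 0.09136 mol
O: 2.92 g ÷ 16.00 g/mol = 0.1825 mol
Ratios (÷ 0.09136): C 2.998, H 4.995, N 1.000, O 1.998
≈ 3:5:1:2 → C3H5NO2
Empirical-formula mass = 87.08 g/mol
n = 440 / 87.08 = 5.05 ≈ 5
Molecular formula = (C3H5NO2)×5 = C15H25N5O10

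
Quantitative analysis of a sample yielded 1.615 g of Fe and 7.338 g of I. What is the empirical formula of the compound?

FeI2

n(Fe) = 1.615/55.85 = 0.02892, n(I) = 7.338/126.90 = 0.05783
Divide by the smallest (0.02892 mol Fe): Fe 1.000, I 2.000
≈ 1:2 → FeI2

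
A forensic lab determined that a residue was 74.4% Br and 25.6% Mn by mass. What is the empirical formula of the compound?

Assume 100 g: 74.4 g Br, 25.6 g Mn.
n(Br) = 74.4/79.90 = 0.9312, n(Mn) = 25.6/54.94 = 0.466
Divide by the smallest (0.466 mol Mn): Br 1.998, Mn 1.000
Ratio ≈ 2:1, so the empirical formula is Br2Mn

Br2Mn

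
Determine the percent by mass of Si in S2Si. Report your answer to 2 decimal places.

30.46%

Molar mass = 2(32.07) + 1(28.09) = 92.230 g/mol
Mass of Si per mole = 1 × 28.09 = 28.090 g
% Si = 28.090 / 92.230 × 100 = 30.46%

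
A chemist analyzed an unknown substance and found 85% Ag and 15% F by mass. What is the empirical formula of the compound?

AgF

Assume 100 g: 85 g Ag, 15 g F.
Moles — Ag: 85 / 107.87 = 0.788 mol; F: 15 / 19.00 = 0.7895 mol
Divide by the smallest (0.788 mol Ag): Ag 1.000, F 1.002
→ AgF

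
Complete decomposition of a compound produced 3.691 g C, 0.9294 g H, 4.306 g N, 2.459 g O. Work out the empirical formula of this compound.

C2H6N2O

Moles — C: 3.691 / 12.01 = 0.3073 mol; H: 0.9294 / 1.008 = 0.922 mol; N: 4.306 / 14.01 = 0.3074 mol; O: 2.459 / 16.00 = 0.1537 mol
Smallest is O at 0.1537 mol; normalising gives C 2.000, H 5.999, N 2.000, O 1.000
≈ 2:6:2:1 → C2H6N2O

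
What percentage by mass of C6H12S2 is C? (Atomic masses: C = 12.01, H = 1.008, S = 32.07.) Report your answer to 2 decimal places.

48.59%

Molar mass = 6(12.01) + 12(1.008) + 2(32.07) = 148.296 g/mol
Mass of C per mole = 6 × 12.01 = 72.060 g
% C = 72.060 / 148.296 × 100 = 48.59%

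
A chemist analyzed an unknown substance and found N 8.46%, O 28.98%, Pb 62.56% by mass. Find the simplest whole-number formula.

N2O6Pb

Assume 100 g: 8.46 g N, 28.98 g O, 62.56 g Pb.
N: 8.46 g ÷ 14.01 g/mol = 0.6039 mol
O: 28.98 g ÷ 16.00 g/mol = 1.811 mol
Pb: 62.56 g ÷ 207.2 g/mol = 0.3019 mol
Ratios (÷ 0.3019): N 2.000, O 5.999, Pb 1.000
Ratio ≈ 2:6:1, so the empirical formula is N2O6Pb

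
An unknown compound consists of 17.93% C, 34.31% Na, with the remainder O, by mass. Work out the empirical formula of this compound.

CNaO2

Assume 100 g: 17.93 g C, 34.31 g Na, 47.76 g O.
n(C) = 17.93/12.01 = 1.493, n(Na) = 34.31/22.99 = 1.492, n(O) = 47.76/16.00 = 2.985
Smallest is Na at 1.492 mol; normalising gives C 1.000, Na 1.000, O 2.000
Ratio ≈ 1:1:2, so the empirical formula is CNaO2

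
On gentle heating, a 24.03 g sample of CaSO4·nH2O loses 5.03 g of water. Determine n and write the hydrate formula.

Mass of anhydrous CaSO4 = 24.03 − 5.03 = 19 g
mol H2O = 5.03 / 18.02 = 0.2791
Molar mass of CaSO4 = 136.15 g/mol → mol CaSO4 = 19 / 136.15 = 0.1396
n = 0.2791 / 0.1396 = 2.00 ≈ 2 → CaSO4·2H2O

CaSO4·2H2O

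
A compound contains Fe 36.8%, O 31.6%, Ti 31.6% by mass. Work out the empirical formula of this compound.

Assume 100 g: 36.8 g Fe, 31.6 g O, 31.6 g Ti.
Fe: 36.8 g ÷ 55.85 g/mol = 0.6589 mol
O: 31.6 g ÷ 16.00 g/mol = 1.975 mol
Ti: 31.6 g ÷ 47.87 g/mol = 0.6601 mol
Divide by the smallest (0.6589 mol Fe): Fe 1.000, O 2.997, Ti 1.002
Ratio ≈ 1:3:1, so the empirical formula is FeO3Ti

FeO3Ti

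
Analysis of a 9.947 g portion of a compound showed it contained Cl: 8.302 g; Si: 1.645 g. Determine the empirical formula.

Cl4Si

Cl: 8.302 g ÷ 35.45 g/mol = 0.2342 mol
Si: 1.645 g ÷ 28.09 g/mol = 0.05856 mol
Smallest is Si at 0.05856 mol; normalising gives Cl 3.999, Si 1.000
Ratio ≈ 4:1, so the empirical formula is Cl4Si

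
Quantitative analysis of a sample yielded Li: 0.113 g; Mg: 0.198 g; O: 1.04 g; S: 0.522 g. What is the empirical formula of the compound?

Moles — Li: 0.113 / 6.94 = 0.01628 mol; Mg: 0.198 / 24.31 = 0.008145 mol; O: 1.04 / 16.00 = 0.065 mol; S: 0.522 / 32.07 = 0.01628 mol
Divide by the smallest (0.008145 mol Mg): Li 1.999, Mg 1.000, O 7.981, S 1.998
Ratio ≈ 2:1:8:2, so the empirical formula is Li2MgO8S2

Li2MgO8S2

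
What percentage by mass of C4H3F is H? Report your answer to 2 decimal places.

Molar mass = 4(12.01) + 3(1.008) + 1(19.00) = 70.064 g/mol
Mass of H per mole = 3 × 1.008 = 3.024 g
% H = 3.024 / 70.064 × 100 = 4.32%

4.32%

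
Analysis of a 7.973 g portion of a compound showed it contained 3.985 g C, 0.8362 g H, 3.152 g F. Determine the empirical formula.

C: 3.985 g ÷ 12.01 g/mol = 0.3318 mol
H: 0.8362 g ÷ 1.008 g/mol = 0.8296 mol
F: 3.152 g ÷ 19.00 g/mol = 0.1659 mol
Smallest is F at 0.1659 mol; normalising gives C 2.000, H 5.001, F 1.000
≈ 2:5:1 → C2H5F

C2H5F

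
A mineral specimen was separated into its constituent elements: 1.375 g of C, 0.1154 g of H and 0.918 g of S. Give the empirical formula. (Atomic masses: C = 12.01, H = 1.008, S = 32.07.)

C4H4S

C: 1.375 g ÷ 12.01 g/mol = 0.1145 mol
H: 0.1154 g ÷ 1.008 g/mol = 0.1145 mol
S: 0.918 g ÷ 32.07 g/mol = 0.02862 mol
Divide by the smallest (0.02862 mol S): C 4.000, H 3.999, S 1.000
Ratio ≈ 4:4:1, so the empirical formula is C4H4S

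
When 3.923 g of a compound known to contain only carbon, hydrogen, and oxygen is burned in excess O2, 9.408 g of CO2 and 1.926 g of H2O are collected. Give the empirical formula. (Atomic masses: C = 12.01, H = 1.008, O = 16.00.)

C3H3O

mol C = 9.408 / 44.01 = 0.2138; mass C = 0.2138 × 12.01 = 2.567 g
mol H = 2 × (1.926 / 18.02) = 0.2138; mass H = 0.2138 × 1.008 = 0.2155 g
mass O = 3.923 − (2.783) = 1.140 g → mol O = 0.07126
Divide by the smallest (0.07126 mol O): C 3.000, H 3.000, O 1.000
Ratio ≈ 3:3:1, so the empirical formula is C3H3O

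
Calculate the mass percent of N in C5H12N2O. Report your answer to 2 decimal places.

24.12%

Molar mass = 5(12.01) + 12(1.008) + 2(14.01) + 1(16.00) = 116.166 g/mol
Mass of N per mole = 2 × 14.01 = 28.020 g
% N = 28.020 / 116.166 × 100 = 24.12%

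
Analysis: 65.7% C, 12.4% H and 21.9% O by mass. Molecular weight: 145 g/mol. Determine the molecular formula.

Assume 100 g: 65.7 g C, 12.4 g H, 21.9 g O.
Moles — C: 65.7 / 12.01 = 5.47 mol; H: 12.4 / 1.008 = 12.3 mol; O: 21.9 / 16.00 = 1.369 mol
Divide by the smallest (1.369 mol O): C 3.997, H 8.987, O 1.000
→ C4H9O
Empirical-formula mass = 73.11 g/mol
n = 145 / 73.11 = 1.98 ≈ 2
Molecular formula = (C4H9O)×2 = C8H18O2

C8H18O2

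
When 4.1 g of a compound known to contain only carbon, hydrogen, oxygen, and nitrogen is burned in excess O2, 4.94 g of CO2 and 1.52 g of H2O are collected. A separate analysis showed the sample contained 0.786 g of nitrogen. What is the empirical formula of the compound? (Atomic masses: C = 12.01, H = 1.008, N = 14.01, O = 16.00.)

mol C = 4.94 / 44.01 = 0.1122; mass C = 0.1122 × 12.01 = 1.348 g
mol H = 2 × (1.52 / 18.02) = 0.1687; mass H = 0.1687 × 1.008 = 0.1701 g
mol N = 0.786 / 14.01 = 0.05610
mass O = 4.1 − (2.304) = 1.796 g → mol O = 0.1122
Smallest is N at 0.0561 mol; normalising gives C 2.001, H 3.007, N 1.000, O 2.001
→ C2H3NO2

C2H3NO2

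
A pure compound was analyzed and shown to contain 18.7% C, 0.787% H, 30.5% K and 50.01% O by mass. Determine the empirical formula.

C2HKO4

Assume 100 g: 18.7 g C, 0.787 g H, 30.5 g K, 50.01 g O.
Moles — C: 18.7 / 12.01 = 1.557 mol; H: 0.787 / 1.008 = 0.7808 mol; K: 30.5 / 39.10 = 0.7801 mol; O: 50.01 / 16.00 = 3.126 mol
Ratios (÷ 0.7801): C 1.996, H 1.001, K 1.000, O 4.007
Ratio ≈ 2:1:1:4, so the empirical formula is C2HKO4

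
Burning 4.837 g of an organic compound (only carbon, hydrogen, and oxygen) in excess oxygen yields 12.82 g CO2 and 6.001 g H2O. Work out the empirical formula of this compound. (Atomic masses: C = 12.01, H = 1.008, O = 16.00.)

C7H16O

mol C = 12.82 / 44.01 = 0.2913; mass C = 0.2913 × 12.01 = 3.498 g
mol H = 2 × (6.001 / 18.02) = 0.6660; mass H = 0.6660 × 1.008 = 0.6714 g
mass O = 4.837 − (4.170) = 0.6672 g → mol O = 0.04170
Smallest is O at 0.0417 mol; normalising gives C 6.986, H 15.973, O 1.000
→ C7H16O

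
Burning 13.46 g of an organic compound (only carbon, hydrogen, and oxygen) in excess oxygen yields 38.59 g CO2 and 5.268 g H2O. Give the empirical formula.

C6H4O

mol C = 38.59 / 44.01 = 0.8768; mass C = 0.8768 × 12.01 = 10.53 g
mol H = 2 × (5.268 / 18.02) = 0.5847; mass H = 0.5847 × 1.008 = 0.5894 g
mass O = 13.46 − (11.12) = 2.340 g → mol O = 0.1462
Ratios (÷ 0.1462): C 5.996, H 3.998, O 1.000
Ratio ≈ 6:4:1, so the empirical formula is C6H4O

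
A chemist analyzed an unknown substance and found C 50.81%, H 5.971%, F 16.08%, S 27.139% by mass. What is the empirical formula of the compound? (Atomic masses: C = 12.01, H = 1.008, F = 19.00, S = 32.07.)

Assume 100 g: 50.81 g C, 5.971 g H, 16.08 g F, 27.139 g S.
n(C) = 50.81/12.01 = 4.231, n(H) = 5.971/1.008 = 5.924, n(F) = 16.08/19.00 = 0.8463, n(S) = 27.139/32.07 = 0.8462
Ratios (÷ 0.8462): C 4.999, H 7.000, F 1.000, S 1.000
→ C5H7FS

C5H7FS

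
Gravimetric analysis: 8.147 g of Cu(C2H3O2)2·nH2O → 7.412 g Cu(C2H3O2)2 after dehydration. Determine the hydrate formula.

Cu(C2H3O2)2·H2O

Mass of water lost = 8.147 − 7.412 = 0.735 g → 0.735 / 18.02 = 0.04079 mol H2O
Molar mass of Cu(C2H3O2)2 = 181.64 g/mol → mol Cu(C2H3O2)2 = 7.412 / 181.64 = 0.04081
n = 0.04079 / 0.04081 = 1.00 ≈ 1 → Cu(C2H3O2)2·H2O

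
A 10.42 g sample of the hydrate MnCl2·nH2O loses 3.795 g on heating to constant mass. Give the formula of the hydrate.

MnCl2·4H2O

Mass of anhydrous MnCl2 = 10.42 − 3.795 = 6.625 g
mol H2O = 3.795 / 18.02 = 0.2106
Molar mass of MnCl2 = 125.84 g/mol → mol MnCl2 = 6.625 / 125.84 = 0.05265
n = 0.2106 / 0.05265 = 4.00 ≈ 4 → MnCl2·4H2O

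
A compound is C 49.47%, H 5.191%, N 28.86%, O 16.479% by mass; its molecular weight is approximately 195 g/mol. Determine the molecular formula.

C8H10N4O2

Assume 100 g: 49.47 g C, 5.191 g H, 28.86 g N, 16.479 g O.
n(C) = 49.47/12.01 = 4.119, n(H) = 5.191/1.008 = 5.15, n(N) = 28.86/14.01 = 2.06, n(O) = 16.479/16.00 = 1.03
Ratios (÷ 1.03): C 3.999, H 5.000, N 2.000, O 1.000
≈ 4:5:2:1 → C4H5N2O
Empirical-formula mass = 97.10 g/mol
n = 195 / 97.10 = 2.01 ≈ 2
Molecular formula = (C4H5N2O)×2 = C8H10N4O2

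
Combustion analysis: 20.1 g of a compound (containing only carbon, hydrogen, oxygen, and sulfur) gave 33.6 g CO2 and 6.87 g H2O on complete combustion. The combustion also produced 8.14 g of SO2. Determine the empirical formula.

C6H6O3S

mol C = 33.6 / 44.01 = 0.7635; mass C = 0.7635 × 12.01 = 9.169 g
mol H = 2 × (6.87 / 18.02) = 0.7625; mass H = 0.7625 × 1.008 = 0.7686 g
mol S = 8.14 / 64.07 = 0.1270; mass S = 4.074 g
mass O = 20.1 − (14.01) = 6.088 g → mol O = 0.3805
Divide by the smallest (0.127 mol S): C 6.009, H 6.002, O 2.995, S 1.000
Ratio ≈ 6:6:3:1, so the empirical formula is C6H6O3S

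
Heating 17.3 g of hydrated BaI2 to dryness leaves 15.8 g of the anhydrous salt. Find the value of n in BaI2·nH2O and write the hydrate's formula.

BaI2·2H2O

Mass of water lost = 17.3 − 15.8 = 1.5 g → 1.5 / 18.02 = 0.08324 mol H2O
Molar mass of BaI2 = 391.13 g/mol → mol BaI2 = 15.8 / 391.13 = 0.0404
n = 0.08324 / 0.0404 = 2.06 ≈ 2 → BaI2·2H2O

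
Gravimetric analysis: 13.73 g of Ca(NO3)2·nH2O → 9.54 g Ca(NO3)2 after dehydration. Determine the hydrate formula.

Ca(NO3)2·4H2O

Mass of water lost = 13.73 − 9.54 = 4.19 g → 4.19 / 18.02 = 0.2325 mol H2O
Molar mass of Ca(NO3)2 = 164.10 g/mol → mol Ca(NO3)2 = 9.54 / 164.10 = 0.05814
n = 0.2325 / 0.05814 = 4.00 ≈ 4 → Ca(NO3)2·4H2O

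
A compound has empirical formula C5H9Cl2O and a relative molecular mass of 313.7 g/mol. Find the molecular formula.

C10H18Cl4O2

Empirical-formula mass = 156.02 g/mol
n = 313.7 / 156.02 = 2.01 ≈ 2
Molecular formula = (C5H9Cl2O)2 = C10H18Cl4O2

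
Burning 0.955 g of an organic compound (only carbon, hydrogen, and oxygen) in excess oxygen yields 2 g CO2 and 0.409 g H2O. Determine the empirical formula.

C2H2O

mol C = 2 / 44.01 = 0.04544; mass C = 0.04544 × 12.01 = 0.5458 g
mol H = 2 × (0.409 / 18.02) = 0.04539; mass H = 0.04539 × 1.008 = 0.04576 g
mass O = 0.955 − (0.5915) = 0.3635 g → mol O = 0.02272
Ratios (÷ 0.02272): C 2.001, H 1.998, O 1.000
Ratio ≈ 2:2:1, so the empirical formula is C2H2O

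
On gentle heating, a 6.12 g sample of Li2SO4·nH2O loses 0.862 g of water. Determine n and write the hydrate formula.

Li2SO4·H2O

Mass of anhydrous Li2SO4 = 6.12 − 0.862 = 5.258 g
mol H2O = 0.862 / 18.02 = 0.04784
Molar mass of Li2SO4 = 109.95 g/mol → mol Li2SO4 = 5.258 / 109.95 = 0.04782
n = 0.04784 / 0.04782 = 1.00 ≈ 1 → Li2SO4·H2O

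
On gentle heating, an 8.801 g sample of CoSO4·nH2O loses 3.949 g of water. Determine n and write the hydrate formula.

CoSO4·7H2O

Mass of anhydrous CoSO4 = 8.801 − 3.949 = 4.852 g
mol H2O = 3.949 / 18.02 = 0.2191
Molar mass of CoSO4 = 155.00 g/mol → mol CoSO4 = 4.852 / 155.00 = 0.0313
n = 0.2191 / 0.0313 = 7.00 ≈ 7 → CoSO4·7H2O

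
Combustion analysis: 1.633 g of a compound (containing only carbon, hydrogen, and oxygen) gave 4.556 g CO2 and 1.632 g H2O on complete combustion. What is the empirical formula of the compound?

C8H14O

mol C = 4.556 / 44.01 = 0.1035; mass C = 0.1035 × 12.01 = 1.243 g
mol H = 2 × (1.632 / 18.02) = 0.1811; mass H = 0.1811 × 1.008 = 0.1826 g
mass O = 1.633 − (1.426) = 0.2071 g → mol O = 0.01295
Divide by the smallest (0.01295 mol O): C 7.997, H 13.992, O 1.000
Ratio ≈ 8:14:1, so the empirical formula is C8H14O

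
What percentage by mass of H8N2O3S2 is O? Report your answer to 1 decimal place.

Molar mass = 8(1.008) + 2(14.01) + 3(16.00) + 2(32.07) = 148.224 g/mol
Mass of O per mole = 3 × 16.00 = 48.000 g
% O = 48.000 / 148.224 × 100 = 32.4%

32.4%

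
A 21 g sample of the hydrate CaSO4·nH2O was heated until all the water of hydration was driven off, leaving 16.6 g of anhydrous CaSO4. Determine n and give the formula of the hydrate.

CaSO4·2H2O

Mass of water lost = 21 − 16.6 = 4.4 g → 4.4 / 18.02 = 0.2442 mol H2O
Molar mass of CaSO4 = 136.15 g/mol → mol CaSO4 = 16.6 / 136.15 = 0.1219
n = 0.2442 / 0.1219 = 2.00 ≈ 2 → CaSO4·2H2O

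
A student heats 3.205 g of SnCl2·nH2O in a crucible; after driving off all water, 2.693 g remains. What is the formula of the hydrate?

SnCl2·2H2O

Mass of water lost = 3.205 − 2.693 = 0.512 g → 0.512 / 18.02 = 0.02841 mol H2O
Molar mass of SnCl2 = 189.61 g/mol → mol SnCl2 = 2.693 / 189.61 = 0.0142
n = 0.02841 / 0.0142 = 2.00 ≈ 2 → SnCl2·2H2O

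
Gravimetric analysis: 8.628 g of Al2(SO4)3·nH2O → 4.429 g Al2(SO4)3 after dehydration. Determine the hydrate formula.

Al2(SO4)3·18H2O

Mass of water lost = 8.628 − 4.429 = 4.199 g → 4.199 / 18.02 = 0.233 mol H2O
Molar mass of Al2(SO4)3 = 342.17 g/mol → mol Al2(SO4)3 = 4.429 / 342.17 = 0.01294
n = 0.233 / 0.01294 = 18.00 ≈ 18 → Al2(SO4)3·18H2O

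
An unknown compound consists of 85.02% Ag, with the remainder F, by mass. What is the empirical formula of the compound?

Assume 100 g: 85.02 g Ag, 14.98 g F.
Ag: 85.02 g ÷ 107.87 g/mol = 0.7882 mol
F: 14.98 g ÷ 19.00 g/mol = 0.7884 mol
Ratios (÷ 0.7882): Ag 1.000, F 1.000
→ AgF

AgF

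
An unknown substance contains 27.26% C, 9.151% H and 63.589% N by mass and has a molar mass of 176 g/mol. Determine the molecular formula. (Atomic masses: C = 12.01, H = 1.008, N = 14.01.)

Assume 100 g: 27.26 g C, 9.151 g H, 63.589 g N.
n(C) = 27.26/12.01 = 2.27, n(H) = 9.151/1.008 = 9.078, n(N) = 63.589/14.01 = 4.539
Divide by the smallest (2.27 mol C): C 1.000, H 4.000, N 2.000
→ CH4N2
Empirical-formula mass = 44.06 g/mol
n = 176 / 44.06 = 3.99 ≈ 4
Molecular formula = (CH4N2)×4 = C4H16N8

C4H16N8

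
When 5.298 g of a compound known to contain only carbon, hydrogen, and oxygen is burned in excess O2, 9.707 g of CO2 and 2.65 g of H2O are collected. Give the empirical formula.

mol C = 9.707 / 44.01 = 0.2206; mass C = 0.2206 × 12.01 = 2.649 g
mol H = 2 × (2.65 / 18.02) = 0.2941; mass H = 0.2941 × 1.008 = 0.2965 g
mass O = 5.298 − (2.945) = 2.353 g → mol O = 0.1470
Smallest is O at 0.147 mol; normalising gives C 1.500, H 2.000, O 1.000
Scaling by 2: C 3.00, H 4.00, O 2.00 → C3H4O2

C3H4O2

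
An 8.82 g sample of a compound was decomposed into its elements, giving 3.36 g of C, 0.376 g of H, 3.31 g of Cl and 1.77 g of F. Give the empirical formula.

Moles — C: 3.36 / 12.01 = 0.2798 mol; H: 0.376 / 1.008 = 0.373 mol; Cl: 3.31 / 35.45 = 0.09337 mol; F: 1.77 / 19.00 = 0.09316 mol
Divide by the smallest (0.09316 mol F): C 3.003, H 4.004, Cl 1.002, F 1.000
≈ 3:4:1:1 → C3H4ClF

C3H4ClF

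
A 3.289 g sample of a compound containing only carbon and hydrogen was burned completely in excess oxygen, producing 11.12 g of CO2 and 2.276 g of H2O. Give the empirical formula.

CH

mol C = 11.12 / 44.01 = 0.2527; mass C = 0.2527 × 12.01 = 3.035 g
mol H = 2 × (2.276 / 18.02) = 0.2526; mass H = 0.2526 × 1.008 = 0.2546 g
Divide by the smallest (0.2526 mol H): C 1.000, H 1.000
Ratio ≈ 1:1, so the empirical formula is CH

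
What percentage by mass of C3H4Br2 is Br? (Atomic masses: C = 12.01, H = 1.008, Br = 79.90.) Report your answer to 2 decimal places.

Molar mass = 3(12.01) + 4(1.008) + 2(79.90) = 199.862 g/mol
Mass of Br per mole = 2 × 79.90 = 159.800 g
% Br = 159.800 / 199.862 × 100 = 79.96%

79.96%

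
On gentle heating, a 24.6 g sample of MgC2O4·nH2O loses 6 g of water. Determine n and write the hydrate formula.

Mass of anhydrous MgC2O4 = 24.6 − 6 = 18.6 g
mol H2O = 6 / 18.02 = 0.333
Molar mass of MgC2O4 = 112.33 g/mol → mol MgC2O4 = 18.6 / 112.33 = 0.1656
n = 0.333 / 0.1656 = 2.01 ≈ 2 → MgC2O4·2H2O

MgC2O4·2H2O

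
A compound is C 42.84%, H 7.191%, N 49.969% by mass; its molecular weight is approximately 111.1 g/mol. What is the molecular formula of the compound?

Assume 100 g: 42.84 g C, 7.191 g H, 49.969 g N.
n(C) = 42.84/12.01 = 3.567, n(H) = 7.191/1.008 = 7.134, n(N) = 49.969/14.01 = 3.567
Ratios (÷ 3.567): C 1.000, H 2.000, N 1.000
Ratio ≈ 1:2:1, so the empirical formula is CH2N
Empirical-formula mass = 28.04 g/mol
n = 111.1 / 28.04 = 3.96 ≈ 4
Molecular formula = (CH2N)×4 = C4H8N4

C4H8N4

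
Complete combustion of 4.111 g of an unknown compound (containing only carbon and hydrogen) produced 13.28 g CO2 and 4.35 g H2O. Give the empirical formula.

C5H8

mol C = 13.28 / 44.01 = 0.3017; mass C = 0.3017 × 12.01 = 3.624 g
mol H = 2 × (4.35 / 18.02) = 0.4828; mass H = 0.4828 × 1.008 = 0.4867 g
Divide by the smallest (0.3017 mol C): C 1.000, H 1.600
Scaling by 5: C 5.00, H 8.00 → C5H8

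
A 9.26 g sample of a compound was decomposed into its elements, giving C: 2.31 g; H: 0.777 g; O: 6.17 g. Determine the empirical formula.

Moles — C: 2.31 / 12.01 = 0.1923 mol; H: 0.777 / 1.008 = 0.7708 mol; O: 6.17 / 16.00 = 0.3856 mol
Ratios (÷ 0.1923): C 1.000, H 4.008, O 2.005
Ratio ≈ 1:4:2, so the empirical formula is CH4O2

CH4O2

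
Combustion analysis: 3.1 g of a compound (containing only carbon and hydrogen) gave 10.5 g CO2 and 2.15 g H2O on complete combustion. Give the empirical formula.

mol C = 10.5 / 44.01 = 0.2386; mass C = 0.2386 × 12.01 = 2.865 g
mol H = 2 × (2.15 / 18.02) = 0.2386; mass H = 0.2386 × 1.008 = 0.2405 g
Smallest is C at 0.2386 mol; normalising gives C 1.000, H 1.000
→ CH

CH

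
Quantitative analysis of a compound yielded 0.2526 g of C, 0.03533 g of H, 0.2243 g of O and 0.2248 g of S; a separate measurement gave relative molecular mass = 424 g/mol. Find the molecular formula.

C12H20O8S4

Moles — C: 0.2526 / 12.01 = 0.02103 mol; H: 0.03533 / 1.008 = 0.03505 mol; O: 0.2243 / 16.00 = 0.01402 mol; S: 0.2248 / 32.07 = 0.00701 mol
Divide by the smallest (0.00701 mol S): C 3.000, H 5.000, O 2.000, S 1.000
→ C3H5O2S
Empirical-formula mass = 105.14 g/mol
n = 424 / 105.14 = 4.03 ≈ 4
Molecular formula = (C3H5O2S)×4 = C12H20O8S4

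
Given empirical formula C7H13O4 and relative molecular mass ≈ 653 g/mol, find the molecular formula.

Empirical-formula mass = 161.17 g/mol
n = 653 / 161.17 = 4.05 ≈ 4
Molecular formula = (C7H13O4)4 = C28H52O16

C28H52O16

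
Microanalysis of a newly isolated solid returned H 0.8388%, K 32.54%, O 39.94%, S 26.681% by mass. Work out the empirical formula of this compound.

HKO3S

Assume 100 g: 0.8388 g H, 32.54 g K, 39.94 g O, 26.681 g S.
n(H) = 0.8388/1.008 = 0.8321, n(K) = 32.54/39.10 = 0.8322, n(O) = 39.94/16.00 = 2.496, n(S) = 26.681/32.07 = 0.832
Divide by the smallest (0.832 mol S): H 1.000, K 1.000, O 3.000, S 1.000
≈ 1:1:3:1 → HKO3S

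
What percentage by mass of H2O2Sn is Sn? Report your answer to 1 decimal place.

Molar mass = 2(1.008) + 2(16.00) + 1(118.71) = 152.726 g/mol
Mass of Sn per mole = 1 × 118.71 = 118.710 g
% Sn = 118.710 / 152.726 × 100 = 77.7%

77.7%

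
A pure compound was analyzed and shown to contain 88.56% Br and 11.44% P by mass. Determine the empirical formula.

Br3P

Assume 100 g: 88.56 g Br, 11.44 g P.
Br: 88.56 g ÷ 79.90 g/mol = 1.108 mol
P: 11.44 g ÷ 30.97 g/mol = 0.3694 mol
Divide by the smallest (0.3694 mol P): Br 3.001, P 1.000
Ratio ≈ 3:1, so the empirical formula is Br3P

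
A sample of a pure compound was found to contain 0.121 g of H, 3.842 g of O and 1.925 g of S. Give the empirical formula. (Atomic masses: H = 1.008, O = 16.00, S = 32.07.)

n(H) = 0.121/1.008 = 0.12, n(O) = 3.842/16.00 = 0.2401, n(S) = 1.925/32.07 = 0.06002
Ratios (÷ 0.06002): H 2.000, O 4.000, S 1.000
Ratio ≈ 2:4:1, so the empirical formula is H2O4S

H2O4S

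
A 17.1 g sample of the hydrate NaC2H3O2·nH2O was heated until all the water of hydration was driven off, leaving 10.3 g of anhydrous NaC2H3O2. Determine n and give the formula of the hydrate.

Mass of water lost = 17.1 − 10.3 = 6.8 g → 6.8 / 18.02 = 0.3774 mol H2O
Molar mass of NaC2H3O2 = 82.03 g/mol → mol NaC2H3O2 = 10.3 / 82.03 = 0.1256
n = 0.3774 / 0.1256 = 3.01 ≈ 3 → NaC2H3O2·3H2O

NaC2H3O2·3H2O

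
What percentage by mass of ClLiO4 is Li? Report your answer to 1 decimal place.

6.5%

Molar mass = 1(35.45) + 1(6.94) + 4(16.00) = 106.390 g/mol
Mass of Li per mole = 1 × 6.94 = 6.940 g
% Li = 6.940 / 106.390 × 100 = 6.5%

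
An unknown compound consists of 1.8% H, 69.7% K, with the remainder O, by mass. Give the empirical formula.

Assume 100 g: 1.8 g H, 69.7 g K, 28.5 g O.
n(H) = 1.8/1.008 = 1.786, n(K) = 69.7/39.10 = 1.783, n(O) = 28.5/16.00 = 1.781
Ratios (÷ 1.781): H 1.003, K 1.001, O 1.000
≈ 1:1:1 → HKO

HKO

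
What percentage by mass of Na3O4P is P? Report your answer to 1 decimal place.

18.9%

Molar mass = 3(22.99) + 4(16.00) + 1(30.97) = 163.940 g/mol
Mass of P per mole = 1 × 30.97 = 30.970 g
% P = 30.970 / 163.940 × 100 = 18.9%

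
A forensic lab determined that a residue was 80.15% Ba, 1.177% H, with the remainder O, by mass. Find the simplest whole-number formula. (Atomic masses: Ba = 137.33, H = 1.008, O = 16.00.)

BaH2O2

Assume 100 g: 80.15 g Ba, 1.177 g H, 18.673 g O.
Moles — Ba: 80.15 / 137.33 = 0.5836 mol; H: 1.177 / 1.008 = 1.168 mol; O: 18.673 / 16.00 = 1.167 mol
Divide by the smallest (0.5836 mol Ba): Ba 1.000, H 2.001, O 2.000
Ratio ≈ 1:2:2, so the empirical formula is BaH2O2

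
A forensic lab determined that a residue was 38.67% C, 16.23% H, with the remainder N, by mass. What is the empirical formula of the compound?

Assume 100 g: 38.67 g C, 16.23 g H, 45.1 g N.
C: 38.67 g ÷ 12.01 g/mol = 3.22 mol
H: 16.23 g ÷ 1.008 g/mol = 16.1 mol
N: 45.1 g ÷ 14.01 g/mol = 3.219 mol
Divide by the smallest (3.219 mol N): C 1.000, H 5.002, N 1.000
Ratio ≈ 1:5:1, so the empirical formula is CH5N

CH5N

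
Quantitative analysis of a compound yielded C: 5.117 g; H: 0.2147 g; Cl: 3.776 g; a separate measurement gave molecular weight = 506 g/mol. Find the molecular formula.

n(C) = 5.117/12.01 = 0.4261, n(H) = 0.2147/1.008 = 0.213, n(Cl) = 3.776/35.45 = 0.1065
Ratios (÷ 0.1065): C 4.000, H 2.000, Cl 1.000
≈ 4:2:1 → C4H2Cl
Empirical-formula mass = 85.51 g/mol
n = 506 / 85.51 = 5.92 ≈ 6
Molecular formula = (C4H2Cl)×6 = C24H12Cl6

C24H12Cl6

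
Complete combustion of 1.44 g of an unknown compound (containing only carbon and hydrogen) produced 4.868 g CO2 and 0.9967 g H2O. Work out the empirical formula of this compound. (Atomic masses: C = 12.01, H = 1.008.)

mol C = 4.868 / 44.01 = 0.1106; mass C = 0.1106 × 12.01 = 1.328 g
mol H = 2 × (0.9967 / 18.02) = 0.1106; mass H = 0.1106 × 1.008 = 0.1115 g
Ratios (÷ 0.1106): C 1.000, H 1.000
Ratio ≈ 1:1, so the empirical formula is CH

CH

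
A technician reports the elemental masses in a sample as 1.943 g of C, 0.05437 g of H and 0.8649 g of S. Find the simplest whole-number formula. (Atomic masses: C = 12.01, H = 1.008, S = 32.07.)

C6H2S

n(C) = 1.943/12.01 = 0.1618, n(H) = 0.05437/1.008 = 0.05394, n(S) = 0.8649/32.07 = 0.02697
Divide by the smallest (0.02697 mol S): C 5.999, H 2.000, S 1.000
≈ 6:2:1 → C6H2S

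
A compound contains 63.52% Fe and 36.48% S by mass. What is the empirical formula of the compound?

FeS

Assume 100 g: 63.52 g Fe, 36.48 g S.
n(Fe) = 63.52/55.85 = 1.137, n(S) = 36.48/32.07 = 1.138
Ratios (÷ 1.137): Fe 1.000, S 1.000
→ FeS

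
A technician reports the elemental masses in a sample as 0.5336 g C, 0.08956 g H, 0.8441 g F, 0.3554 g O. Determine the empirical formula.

Moles — C: 0.5336 / 12.01 = 0.04443 mol; H: 0.08956 / 1.008 = 0.08885 mol; F: 0.8441 / 19.00 = 0.04443 mol; O: 0.3554 / 16.00 = 0.02221 mol
Ratios (÷ 0.02221): C 2.000, H 4.000, F 2.000, O 1.000
Ratio ≈ 2:4:2:1, so the empirical formula is C2H4F2O

C2H4F2O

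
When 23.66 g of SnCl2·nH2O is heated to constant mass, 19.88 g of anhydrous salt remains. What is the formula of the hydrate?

SnCl2·2H2O

Mass of water lost = 23.66 − 19.88 = 3.78 g → 3.78 / 18.02 = 0.2098 mol H2O
Molar mass of SnCl2 = 189.61 g/mol → mol SnCl2 = 19.88 / 189.61 = 0.1048
n = 0.2098 / 0.1048 = 2.00 ≈ 2 → SnCl2·2H2O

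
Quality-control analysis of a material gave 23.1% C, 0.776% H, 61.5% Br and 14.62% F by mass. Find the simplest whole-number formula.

Assume 100 g: 23.1 g C, 0.776 g H, 61.5 g Br, 14.62 g F.
n(C) = 23.1/12.01 = 1.923, n(H) = 0.776/1.008 = 0.7698, n(Br) = 61.5/79.90 = 0.7697, n(F) = 14.62/19.00 = 0.7695
Ratios (÷ 0.7695): C 2.500, H 1.000, Br 1.000, F 1.000
Multiply by 2: C 5.00, H 2.00, Br 2.00, F 2.00 → C5H2Br2F2

C5H2Br2F2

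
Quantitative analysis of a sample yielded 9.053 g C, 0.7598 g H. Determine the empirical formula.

Moles — C: 9.053 / 12.01 = 0.7538 mol; H: 0.7598 / 1.008 = 0.7538 mol
Divide by the smallest (0.7538 mol H): C 1.000, H 1.000
→ CH

CH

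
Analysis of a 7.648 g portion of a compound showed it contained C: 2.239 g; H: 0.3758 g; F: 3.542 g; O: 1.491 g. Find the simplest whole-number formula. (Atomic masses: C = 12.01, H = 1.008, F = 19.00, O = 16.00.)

C: 2.239 g ÷ 12.01 g/mol = 0.1864 mol
H: 0.3758 g ÷ 1.008 g/mol = 0.3728 mol
F: 3.542 g ÷ 19.00 g/mol = 0.1864 mol
O: 1.491 g ÷ 16.00 g/mol = 0.09319 mol
Smallest is O at 0.09319 mol; normalising gives C 2.001, H 4.001, F 2.000, O 1.000
Ratio ≈ 2:4:2:1, so the empirical formula is C2H4F2O

C2H4F2O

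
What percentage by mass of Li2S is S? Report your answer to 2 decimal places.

Molar mass = 2(6.94) + 1(32.07) = 45.950 g/mol
Mass of S per mole = 1 × 32.07 = 32.070 g
% S = 32.070 / 45.950 × 100 = 69.79%

69.79%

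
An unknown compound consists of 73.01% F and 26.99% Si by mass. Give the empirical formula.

F4Si

Assume 100 g: 73.01 g F, 26.99 g Si.
n(F) = 73.01/19.00 = 3.843, n(Si) = 26.99/28.09 = 0.9608
Smallest is Si at 0.9608 mol; normalising gives F 3.999, Si 1.000
Ratio ≈ 4:1, so the empirical formula is F4Si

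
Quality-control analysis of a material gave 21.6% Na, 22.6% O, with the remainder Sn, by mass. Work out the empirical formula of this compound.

Na2O3Sn

Assume 100 g: 21.6 g Na, 22.6 g O, 55.8 g Sn.
Moles — Na: 21.6 / 22.99 = 0.9395 mol; O: 22.6 / 16.00 = 1.413 mol; Sn: 55.8 / 118.71 = 0.4701 mol
Divide by the smallest (0.4701 mol Sn): Na 1.999, O 3.005, Sn 1.000
≈ 2:3:1 → Na2O3Sn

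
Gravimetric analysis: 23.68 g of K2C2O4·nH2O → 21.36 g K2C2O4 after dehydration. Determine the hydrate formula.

Mass of water lost = 23.68 − 21.36 = 2.32 g → 2.32 / 18.02 = 0.1287 mol H2O
Molar mass of K2C2O4 = 166.22 g/mol → mol K2C2O4 = 21.36 / 166.22 = 0.1285
n = 0.1287 / 0.1285 = 1.00 ≈ 1 → K2C2O4·H2O

K2C2O4·H2O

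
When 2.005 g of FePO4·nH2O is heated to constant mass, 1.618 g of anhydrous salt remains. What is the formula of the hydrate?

Mass of water lost = 2.005 − 1.618 = 0.387 g → 0.387 / 18.02 = 0.02148 mol H2O
Molar mass of FePO4 = 150.82 g/mol → mol FePO4 = 1.618 / 150.82 = 0.01073
n = 0.02148 / 0.01073 = 2.00 ≈ 2 → FePO4·2H2O

FePO4·2H2O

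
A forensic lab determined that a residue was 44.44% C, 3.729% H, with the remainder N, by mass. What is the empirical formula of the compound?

Assume 100 g: 44.44 g C, 3.729 g H, 51.831 g N.
C: 44.44 g ÷ 12.01 g/mol = 3.7 mol
H: 3.729 g ÷ 1.008 g/mol = 3.699 mol
N: 51.831 g ÷ 14.01 g/mol = 3.7 mol
Smallest is H at 3.699 mol; normalising gives C 1.000, H 1.000, N 1.000
→ CHN

CHN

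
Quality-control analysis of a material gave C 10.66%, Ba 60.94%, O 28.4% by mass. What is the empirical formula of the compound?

Assume 100 g: 10.66 g C, 60.94 g Ba, 28.4 g O.
Moles — C: 10.66 / 12.01 = 0.8876 mol; Ba: 60.94 / 137.33 = 0.4437 mol; O: 28.4 / 16.00 = 1.775 mol
Divide by the smallest (0.4437 mol Ba): C 2.000, Ba 1.000, O 4.000
→ C2BaO4

C2BaO4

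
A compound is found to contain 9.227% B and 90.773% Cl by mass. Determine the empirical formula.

BCl3

Assume 100 g: 9.227 g B, 90.773 g Cl.
Moles — B: 9.227 / 10.81 = 0.8536 mol; Cl: 90.773 / 35.45 = 2.561 mol
Smallest is B at 0.8536 mol; normalising gives B 1.000, Cl 3.000
≈ 1:3 → BCl3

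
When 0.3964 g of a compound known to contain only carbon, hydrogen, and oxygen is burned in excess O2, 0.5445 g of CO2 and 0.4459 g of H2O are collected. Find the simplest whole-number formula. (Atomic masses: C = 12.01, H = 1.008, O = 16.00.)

CH4O

mol C = 0.5445 / 44.01 = 0.01237; mass C = 0.01237 × 12.01 = 0.1486 g
mol H = 2 × (0.4459 / 18.02) = 0.04949; mass H = 0.04949 × 1.008 = 0.04989 g
mass O = 0.3964 − (0.1985) = 0.1979 g → mol O = 0.01237
Divide by the smallest (0.01237 mol O): C 1.000, H 4.001, O 1.000
→ CH4O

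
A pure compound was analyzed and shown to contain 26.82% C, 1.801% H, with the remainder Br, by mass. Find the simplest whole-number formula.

Assume 100 g: 26.82 g C, 1.801 g H, 71.379 g Br.
C: 26.82 g ÷ 12.01 g/mol = 2.233 mol
H: 1.801 g ÷ 1.008 g/mol = 1.787 mol
Br: 71.379 g ÷ 79.90 g/mol = 0.8934 mol
Divide by the smallest (0.8934 mol Br): C 2.500, H 2.000, Br 1.000
Scaling by 2: C 5.00, H 4.00, Br 2.00 → C5H4Br2

C5H4Br2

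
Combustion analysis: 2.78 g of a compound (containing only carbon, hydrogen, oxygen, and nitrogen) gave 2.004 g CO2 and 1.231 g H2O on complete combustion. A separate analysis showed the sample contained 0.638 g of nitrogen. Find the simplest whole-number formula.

mol C = 2.004 / 44.01 = 0.04554; mass C = 0.04554 × 12.01 = 0.5469 g
mol H = 2 × (1.231 / 18.02) = 0.1366; mass H = 0.1366 × 1.008 = 0.1377 g
mol N = 0.638 / 14.01 = 0.04554
mass O = 2.78 − (1.323) = 1.457 g → mol O = 0.09109
Smallest is C at 0.04554 mol; normalising gives C 1.000, H 3.000, N 1.000, O 2.000
→ CH3NO2

CH3NO2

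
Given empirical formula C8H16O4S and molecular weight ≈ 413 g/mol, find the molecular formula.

C16H32O8S2

Empirical-formula mass = 208.28 g/mol
n = 413 / 208.28 = 1.98 ≈ 2
Molecular formula = (C8H16O4S)2 = C16H32O8S2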